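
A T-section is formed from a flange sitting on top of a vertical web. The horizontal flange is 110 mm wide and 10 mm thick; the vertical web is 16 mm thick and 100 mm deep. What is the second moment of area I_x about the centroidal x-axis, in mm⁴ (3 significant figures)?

I_x ≈ 3.31 × 10⁶ mm⁴

Decompose the section into non-overlapping parts with the origin at the bottom-left of its bounding rectangle.
Flange: 110 × 10, A = 1 100 mm², y = 105 mm, Ī = 9166.7 mm⁴.
Web: 16 × 100, A = 1 600 mm², y = 50 mm, Ī = 1 333 333 mm⁴.
Centroid: ȳ = ΣA·y / ΣA = 72.407 mm.
Transfer each piece to the centroidal x-axis using Ī + A·d² with d = y − 72.407:
  flange: d = 32.593 mm → contributes +1 177 671 mm⁴
  web: d = -22.407 mm → contributes +2 136 680 mm⁴
Total I = 3 314 352 mm⁴.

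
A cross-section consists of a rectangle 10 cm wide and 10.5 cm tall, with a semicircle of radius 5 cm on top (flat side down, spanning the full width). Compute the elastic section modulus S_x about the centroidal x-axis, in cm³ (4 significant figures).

Break the section into simple shapes (no overlaps), measuring from the bottom-left corner of the bounding box.
Rectangular body: 10 × 10.5, A = 105 cm², y = 5.25 cm, Ī = 964.688 cm⁴.
Semicircular cap: semicircle r = 5, A = 39.2699 cm², y = 12.6221 cm, Ī = 68.5981 cm⁴.
Centroid: ȳ = ΣA·y / ΣA = 7.25666 cm.
Transfer each piece to the centroidal x-axis using Ī + A·d² with d = y − 7.25666:
  rectangular body: d = -2.00666 cm → contributes +1387.49 cm⁴
  semicircular cap: d = 5.36541 cm → contributes +1199.08 cm⁴
Total I = 2586.57 cm⁴.
Extreme fibre distance c = 8.24334 cm; S = I/c = 313.777 cm³.

S_x ≈ 313.8 cm³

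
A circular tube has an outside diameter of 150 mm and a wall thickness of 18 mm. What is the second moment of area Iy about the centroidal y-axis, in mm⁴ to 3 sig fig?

Break the section into simple shapes (no overlaps), measuring from the bottom-left corner of the bounding box.
Outer circle: ⌀150, A = 17 671 mm², x = 75 mm, Ī = 24 850 489 mm⁴.
Bore (subtracted): ⌀114, A = 10 207 mm², x = 75 mm, Ī = 8 290 664 mm⁴.
By symmetry the centroid is at mid-width, x̄ = 75 mm.
All pieces are centred on the centroidal y-axis, so I = ΣĪ (holes subtracted) = 16 559 825 mm⁴.

Iy ≈ 1.66 × 10⁷ mm⁴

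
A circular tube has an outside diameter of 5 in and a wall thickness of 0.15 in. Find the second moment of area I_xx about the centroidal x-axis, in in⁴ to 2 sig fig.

I_xx ≈ 6.7 in⁴

Break the section into simple shapes (no overlaps), measuring from the bottom-left corner of the bounding box.
Outer circle: ⌀5, A = 19.63 in², y = 2.5 in, Ī = 30.68 in⁴.
Bore (subtracted): ⌀4.7, A = 17.35 in², y = 2.5 in, Ī = 23.95 in⁴.
By symmetry the centroid is at mid-height, ȳ = 2.5 in.
All pieces are centred on the centroidal x-axis, so I = ΣĪ (holes subtracted) = 6.727 in⁴.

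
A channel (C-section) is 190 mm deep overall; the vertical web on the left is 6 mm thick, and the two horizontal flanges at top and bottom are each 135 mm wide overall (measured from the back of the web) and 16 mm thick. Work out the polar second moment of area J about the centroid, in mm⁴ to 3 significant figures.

Treat the section as a set of non-overlapping primitives; coordinates are from the bounding-box lower-left.
Web: 6 × 190, A = 1 140 mm², y = 95 mm, Ī = 3 429 500 mm⁴.
Top flange (beyond web): 129 × 16, A = 2 064 mm², y = 182 mm, Ī = 44 032 mm⁴.
Bottom flange (beyond web): 129 × 16, A = 2 064 mm², y = 8 mm, Ī = 44 032 mm⁴.
By symmetry the centroid is at mid-height, ȳ = 95 mm.
Transfer each piece to the centroidal x-axis using Ī + A·d² with d = y − 95:
  web: d = 0 mm → contributes +3 429 500 mm⁴
  top flange (beyond web): d = 87 mm → contributes +15 666 448 mm⁴
  bottom flange (beyond web): d = -87 mm → contributes +15 666 448 mm⁴
Total I = 34 762 396 mm⁴.
For the y-axis: x̄ = 55.893 mm.
Repeating about the centroidal y-axis gives I_y = 9 798 036 mm⁴.
Polar second moment: J = I_x + I_y = 44 560 432 mm⁴.

J ≈ 4.46 × 10⁷ mm⁴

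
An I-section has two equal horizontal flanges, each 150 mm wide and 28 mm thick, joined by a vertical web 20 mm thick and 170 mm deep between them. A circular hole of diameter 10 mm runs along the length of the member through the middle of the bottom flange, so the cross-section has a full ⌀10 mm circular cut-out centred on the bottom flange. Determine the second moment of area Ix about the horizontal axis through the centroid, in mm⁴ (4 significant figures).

Ix ≈ 9.029 × 10⁷ mm⁴

Treat the section as a set of non-overlapping primitives; coordinates are from the bounding-box lower-left.
Bottom flange: 150 × 28, A = 4 200 mm², y = 14 mm, Ī = 274 400 mm⁴.
Web: 20 × 170, A = 3 400 mm², y = 113 mm, Ī = 8 188 333 mm⁴.
Top flange: 150 × 28, A = 4 200 mm², y = 212 mm, Ī = 274 400 mm⁴.
Hole (subtracted): ⌀10, A = 78.5398 mm², y = 14 mm, Ī = 490.874 mm⁴.
Centroid: ȳ = ΣA·y / ΣA = 113.663 mm.
Transfer each piece to the horizontal axis through the centroid using Ī + A·d² with d = y − 113.663:
  bottom flange: d = -99.6634 mm → contributes +41 992 091 mm⁴
  web: d = -0.663351 mm → contributes +8 189 829 mm⁴
  top flange: d = 98.3366 mm → contributes +40 888 805 mm⁴
  hole: d = -99.6634 mm → contributes −780 610 mm⁴
Total I = 90 290 116 mm⁴.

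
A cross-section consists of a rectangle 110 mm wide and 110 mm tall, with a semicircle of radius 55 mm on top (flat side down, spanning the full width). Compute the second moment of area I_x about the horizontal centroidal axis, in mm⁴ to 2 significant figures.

I_x ≈ 3.4 × 10⁷ mm⁴

Treat the section as a set of non-overlapping primitives; coordinates are from the bounding-box lower-left.
Rectangular body: 110 × 110, A = 12 100 mm², y = 55 mm, Ī = 12 200 833 mm⁴.
Semicircular cap: semicircle r = 55, A = 4 752 mm², y = 133.3 mm, Ī = 1 004 345 mm⁴.
Centroid: ȳ = ΣA·y / ΣA = 77.09 mm.
Transfer each piece to the horizontal centroidal axis using Ī + A·d² with d = y − 77.09:
  rectangular body: d = -22.09 mm → contributes +18 105 398 mm⁴
  semicircular cap: d = 56.25 mm → contributes +16 040 196 mm⁴
Total I = 34 145 595 mm⁴.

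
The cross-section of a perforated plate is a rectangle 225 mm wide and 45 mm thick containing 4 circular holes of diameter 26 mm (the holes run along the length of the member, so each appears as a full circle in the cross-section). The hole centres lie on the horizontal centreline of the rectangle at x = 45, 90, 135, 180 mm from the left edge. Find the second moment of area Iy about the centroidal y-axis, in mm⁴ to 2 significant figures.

Decompose the section into non-overlapping parts with the origin at the bottom-left of its bounding rectangle.
Plate: 225 × 45, A = 10 125 mm², x = 112.5 mm, Ī = 42 714 844 mm⁴.
Hole 1 (subtracted): ⌀26, A = 530.9 mm², x = 45 mm, Ī = 22 432 mm⁴.
Hole 2 (subtracted): ⌀26, A = 530.9 mm², x = 90 mm, Ī = 22 432 mm⁴.
Hole 3 (subtracted): ⌀26, A = 530.9 mm², x = 135 mm, Ī = 22 432 mm⁴.
Hole 4 (subtracted): ⌀26, A = 530.9 mm², x = 180 mm, Ī = 22 432 mm⁴.
By symmetry the centroid is at mid-width, x̄ = 112.5 mm.
Transfer each piece to the centroidal y-axis using Ī + A·d² with d = x − 112.5:
  plate: d = 0 mm → contributes +42 714 844 mm⁴
  hole 1: d = -67.5 mm → contributes −2 441 478 mm⁴
  hole 2: d = -22.5 mm → contributes −291 215 mm⁴
  hole 3: d = 22.5 mm → contributes −291 215 mm⁴
  hole 4: d = 67.5 mm → contributes −2 441 478 mm⁴
Total I = 37 249 459 mm⁴.

Iy ≈ 3.7 × 10⁷ mm⁴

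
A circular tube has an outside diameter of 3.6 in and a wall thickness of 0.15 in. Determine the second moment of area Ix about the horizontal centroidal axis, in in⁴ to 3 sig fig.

Decompose the section into non-overlapping parts with the origin at the bottom-left of its bounding rectangle.
Outer circle: ⌀3.6, A = 10.179 in², y = 1.8 in, Ī = 8.2448 in⁴.
Bore (subtracted): ⌀3.3, A = 8.553 in², y = 1.8 in, Ī = 5.8214 in⁴.
By symmetry the centroid is at mid-height, ȳ = 1.8 in.
All pieces are centred on the horizontal centroidal axis, so I = ΣĪ (holes subtracted) = 2.4234 in⁴.

Ix ≈ 2.42 in⁴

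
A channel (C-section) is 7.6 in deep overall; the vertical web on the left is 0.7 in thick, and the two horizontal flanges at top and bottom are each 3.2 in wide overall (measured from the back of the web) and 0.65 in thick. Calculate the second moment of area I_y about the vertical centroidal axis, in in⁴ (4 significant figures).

I_y ≈ 7.075 in⁴

Split into non-overlapping primitives; take the origin at the lower-left of the bounding box.
Web: 0.7 × 7.6, A = 5.32 in², x = 0.35 in, Ī = 0.217233 in⁴.
Top flange (beyond web): 2.5 × 0.65, A = 1.625 in², x = 1.95 in, Ī = 0.846354 in⁴.
Bottom flange (beyond web): 2.5 × 0.65, A = 1.625 in², x = 1.95 in, Ī = 0.846354 in⁴.
Centroid: x̄ = ΣA·x / ΣA = 0.956768 in.
Transfer each piece to the vertical centroidal axis using Ī + A·d² with d = x − 0.956768:
  web: d = -0.606768 in → contributes +2.17588 in⁴
  top flange (beyond web): d = 0.993232 in → contributes +2.44943 in⁴
  bottom flange (beyond web): d = 0.993232 in → contributes +2.44943 in⁴
Total I = 7.07475 in⁴.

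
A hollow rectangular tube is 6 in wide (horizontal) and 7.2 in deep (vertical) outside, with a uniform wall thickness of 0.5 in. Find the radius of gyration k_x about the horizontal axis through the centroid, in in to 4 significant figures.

k_x ≈ 2.675 in

Decompose the section into non-overlapping parts with the origin at the bottom-left of its bounding rectangle.
Outer rectangle: 6 × 7.2, A = 43.2 in², y = 3.6 in, Ī = 186.624 in⁴.
Inner void (subtracted): 5 × 6.2, A = 31 in², y = 3.6 in, Ī = 99.3033 in⁴.
By symmetry the centroid is at mid-height, ȳ = 3.6 in.
All pieces are centred on the horizontal axis through the centroid, so I = ΣĪ (holes subtracted) = 87.3207 in⁴.
Radius of gyration: k = √(I/A) = √(87.3207 / 12.2) = 2.67534 in.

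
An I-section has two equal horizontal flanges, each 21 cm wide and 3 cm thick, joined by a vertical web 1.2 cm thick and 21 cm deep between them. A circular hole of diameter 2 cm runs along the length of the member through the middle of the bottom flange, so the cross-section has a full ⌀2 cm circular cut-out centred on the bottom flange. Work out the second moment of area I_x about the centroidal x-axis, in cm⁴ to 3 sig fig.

I_x ≈ 1.87 × 10⁴ cm⁴

Decompose the section into non-overlapping parts with the origin at the bottom-left of its bounding rectangle.
Bottom flange: 21 × 3, A = 63 cm², y = 1.5 cm, Ī = 47.25 cm⁴.
Web: 1.2 × 21, A = 25.2 cm², y = 13.5 cm, Ī = 926.1 cm⁴.
Top flange: 21 × 3, A = 63 cm², y = 25.5 cm, Ī = 47.25 cm⁴.
Hole (subtracted): ⌀2, A = 3.1416 cm², y = 1.5 cm, Ī = 0.7854 cm⁴.
Centroid: ȳ = ΣA·y / ΣA = 13.755 cm.
Transfer each piece to the centroidal x-axis using Ī + A·d² with d = y − 13.755:
  bottom flange: d = -12.255 cm → contributes +9508.3 cm⁴
  web: d = -0.25462 cm → contributes +927.73 cm⁴
  top flange: d = 11.745 cm → contributes +8738.3 cm⁴
  hole: d = -12.255 cm → contributes −472.58 cm⁴
Total I = 18 702 cm⁴.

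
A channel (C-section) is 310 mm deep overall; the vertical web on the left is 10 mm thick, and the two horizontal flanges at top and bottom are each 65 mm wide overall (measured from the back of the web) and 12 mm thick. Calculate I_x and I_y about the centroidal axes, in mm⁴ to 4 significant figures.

I_x ≈ 5.415 × 10⁷ mm⁴, I_y ≈ 1.336 × 10⁶ mm⁴

Decompose the section into non-overlapping parts with the origin at the bottom-left of its bounding rectangle.
Web: 10 × 310, A = 3 100 mm², y = 155 mm, Ī = 24 825 833 mm⁴.
Top flange (beyond web): 55 × 12, A = 660 mm², y = 304 mm, Ī = 7 920 mm⁴.
Bottom flange (beyond web): 55 × 12, A = 660 mm², y = 6 mm, Ī = 7 920 mm⁴.
By symmetry the centroid is at mid-height, ȳ = 155 mm.
Transfer each piece to the centroidal x-axis using Ī + A·d² with d = y − 155:
  web: d = 0 mm → contributes +24 825 833 mm⁴
  top flange (beyond web): d = 149 mm → contributes +14 660 580 mm⁴
  bottom flange (beyond web): d = -149 mm → contributes +14 660 580 mm⁴
Total I = 54 146 993 mm⁴.
For the y-axis: x̄ = 14.7059 mm.
Repeating about the centroidal y-axis gives I_y = 1 336 451 mm⁴.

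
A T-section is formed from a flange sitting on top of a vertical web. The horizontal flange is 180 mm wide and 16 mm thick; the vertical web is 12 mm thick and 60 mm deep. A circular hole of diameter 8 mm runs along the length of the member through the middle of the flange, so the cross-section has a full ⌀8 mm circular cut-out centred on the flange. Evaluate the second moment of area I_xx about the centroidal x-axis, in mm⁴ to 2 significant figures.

I_xx ≈ 1.1 × 10⁶ mm⁴

Decompose the section into non-overlapping parts with the origin at the bottom-left of its bounding rectangle.
Flange: 180 × 16, A = 2 880 mm², y = 68 mm, Ī = 61 440 mm⁴.
Web: 12 × 60, A = 720 mm², y = 30 mm, Ī = 216 000 mm⁴.
Hole (subtracted): ⌀8, A = 50.27 mm², y = 68 mm, Ī = 201.1 mm⁴.
Centroid: ȳ = ΣA·y / ΣA = 60.29 mm.
Transfer each piece to the centroidal x-axis using Ī + A·d² with d = y − 60.29:
  flange: d = 7.708 mm → contributes +232 533 mm⁴
  web: d = -30.29 mm → contributes +876 692 mm⁴
  hole: d = 7.708 mm → contributes −3 187 mm⁴
Total I = 1 106 038 mm⁴.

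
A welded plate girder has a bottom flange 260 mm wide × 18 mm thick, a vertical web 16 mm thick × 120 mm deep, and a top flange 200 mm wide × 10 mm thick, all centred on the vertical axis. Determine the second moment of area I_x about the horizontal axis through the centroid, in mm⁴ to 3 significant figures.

I_x ≈ 2.89 × 10⁷ mm⁴

Decompose the section into non-overlapping parts with the origin at the bottom-left of its bounding rectangle.
Bottom plate: 260 × 18, A = 4 680 mm², y = 9 mm, Ī = 126 360 mm⁴.
Web plate: 16 × 120, A = 1 920 mm², y = 78 mm, Ī = 2 304 000 mm⁴.
Top plate: 200 × 10, A = 2 000 mm², y = 143 mm, Ī = 16 667 mm⁴.
Centroid: ȳ = ΣA·y / ΣA = 55.567 mm.
Transfer each piece to the horizontal axis through the centroid using Ī + A·d² with d = y − 55.567:
  bottom plate: d = -46.567 mm → contributes +10 275 065 mm⁴
  web plate: d = 22.433 mm → contributes +3 270 182 mm⁴
  top plate: d = 87.433 mm → contributes +15 305 571 mm⁴
Total I = 28 850 818 mm⁴.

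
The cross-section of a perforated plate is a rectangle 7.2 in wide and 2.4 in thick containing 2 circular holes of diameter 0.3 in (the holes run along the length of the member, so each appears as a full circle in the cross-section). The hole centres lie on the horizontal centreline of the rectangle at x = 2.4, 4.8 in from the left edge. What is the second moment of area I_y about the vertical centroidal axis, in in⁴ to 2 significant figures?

Treat the section as a set of non-overlapping primitives; coordinates are from the bounding-box lower-left.
Plate: 7.2 × 2.4, A = 17.28 in², x = 3.6 in, Ī = 74.65 in⁴.
Hole 1 (subtracted): ⌀0.3, A = 0.07069 in², x = 2.4 in, Ī = 0.0003976 in⁴.
Hole 2 (subtracted): ⌀0.3, A = 0.07069 in², x = 4.8 in, Ī = 0.0003976 in⁴.
By symmetry the centroid is at mid-width, x̄ = 3.6 in.
Transfer each piece to the vertical centroidal axis using Ī + A·d² with d = x − 3.6:
  plate: d = 0 in → contributes +74.65 in⁴
  hole 1: d = -1.2 in → contributes −0.1022 in⁴
  hole 2: d = 1.2 in → contributes −0.1022 in⁴
Total I = 74.45 in⁴.

I_y ≈ 74 in⁴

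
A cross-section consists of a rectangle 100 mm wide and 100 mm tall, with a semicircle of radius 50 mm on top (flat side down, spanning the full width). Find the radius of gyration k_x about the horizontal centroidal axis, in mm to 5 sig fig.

k_x ≈ 40.922 mm

Treat the section as a set of non-overlapping primitives; coordinates are from the bounding-box lower-left.
Rectangular body: 100 × 100, A = 10 000 mm², y = 50 mm, Ī = 8 333 333 mm⁴.
Semicircular cap: semicircle r = 50, A = 3926.991 mm², y = 121.2207 mm, Ī = 685 981 mm⁴.
Centroid: ȳ = ΣA·y / ΣA = 70.08208 mm.
Transfer each piece to the horizontal centroidal axis using Ī + A·d² with d = y − 70.08208:
  rectangular body: d = -20.08208 mm → contributes +12 366 231 mm⁴
  semicircular cap: d = 51.13858 mm → contributes +10 955 670 mm⁴
Total I = 23 321 901 mm⁴.
Radius of gyration: k = √(I/A) = √(23 321 901 / 13926.99) = 40.92167 mm.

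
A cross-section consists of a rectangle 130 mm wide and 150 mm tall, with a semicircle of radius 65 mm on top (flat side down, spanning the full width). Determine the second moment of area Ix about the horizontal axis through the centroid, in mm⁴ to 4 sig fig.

Ix ≈ 9.063 × 10⁷ mm⁴

Treat the section as a set of non-overlapping primitives; coordinates are from the bounding-box lower-left.
Rectangular body: 130 × 150, A = 19 500 mm², y = 75 mm, Ī = 36 562 500 mm⁴.
Semicircular cap: semicircle r = 65, A = 6636.61 mm², y = 177.587 mm, Ī = 1 959 230 mm⁴.
Centroid: ȳ = ΣA·y / ΣA = 101.049 mm.
Transfer each piece to the horizontal axis through the centroid using Ī + A·d² with d = y − 101.049:
  rectangular body: d = -26.0489 mm → contributes +49 794 106 mm⁴
  semicircular cap: d = 76.538 mm → contributes +40 836 933 mm⁴
Total I = 90 631 040 mm⁴.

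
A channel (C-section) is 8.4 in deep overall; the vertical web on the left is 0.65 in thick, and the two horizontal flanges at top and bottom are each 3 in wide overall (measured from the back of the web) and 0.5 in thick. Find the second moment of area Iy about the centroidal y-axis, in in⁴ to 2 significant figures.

Split into non-overlapping primitives; take the origin at the lower-left of the bounding box.
Web: 0.65 × 8.4, A = 5.46 in², x = 0.325 in, Ī = 0.1922 in⁴.
Top flange (beyond web): 2.35 × 0.5, A = 1.175 in², x = 1.825 in, Ī = 0.5407 in⁴.
Bottom flange (beyond web): 2.35 × 0.5, A = 1.175 in², x = 1.825 in, Ī = 0.5407 in⁴.
Centroid: x̄ = ΣA·x / ΣA = 0.7763 in.
Transfer each piece to the centroidal y-axis using Ī + A·d² with d = x − 0.7763:
  web: d = -0.4513 in → contributes +1.305 in⁴
  top flange (beyond web): d = 1.049 in → contributes +1.833 in⁴
  bottom flange (beyond web): d = 1.049 in → contributes +1.833 in⁴
Total I = 4.97 in⁴.

Iy ≈ 5.0 in⁴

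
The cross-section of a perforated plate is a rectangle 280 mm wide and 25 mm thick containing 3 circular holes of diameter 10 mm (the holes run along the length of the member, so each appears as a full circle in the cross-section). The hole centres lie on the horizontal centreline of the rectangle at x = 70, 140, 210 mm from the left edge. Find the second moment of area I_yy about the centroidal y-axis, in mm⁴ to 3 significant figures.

Split into non-overlapping primitives; take the origin at the lower-left of the bounding box.
Plate: 280 × 25, A = 7 000 mm², x = 140 mm, Ī = 45 733 333 mm⁴.
Hole 1 (subtracted): ⌀10, A = 78.54 mm², x = 70 mm, Ī = 490.87 mm⁴.
Hole 2 (subtracted): ⌀10, A = 78.54 mm², x = 140 mm, Ī = 490.87 mm⁴.
Hole 3 (subtracted): ⌀10, A = 78.54 mm², x = 210 mm, Ī = 490.87 mm⁴.
By symmetry the centroid is at mid-width, x̄ = 140 mm.
Transfer each piece to the centroidal y-axis using Ī + A·d² with d = x − 140:
  plate: d = 0 mm → contributes +45 733 333 mm⁴
  hole 1: d = -70 mm → contributes −385 336 mm⁴
  hole 2: d = 0 mm → contributes −490.87 mm⁴
  hole 3: d = 70 mm → contributes −385 336 mm⁴
Total I = 44 962 171 mm⁴.

I_yy ≈ 4.50 × 10⁷ mm⁴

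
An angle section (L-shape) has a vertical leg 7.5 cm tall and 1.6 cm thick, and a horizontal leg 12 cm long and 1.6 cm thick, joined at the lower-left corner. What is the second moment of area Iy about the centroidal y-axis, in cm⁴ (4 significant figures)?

Split into non-overlapping primitives; take the origin at the lower-left of the bounding box.
Vertical leg: 1.6 × 7.5, A = 12 cm², x = 0.8 cm, Ī = 2.56 cm⁴.
Horizontal leg (remainder): 10.4 × 1.6, A = 16.64 cm², x = 6.8 cm, Ī = 149.982 cm⁴.
Centroid: x̄ = ΣA·x / ΣA = 4.28603 cm.
Transfer each piece to the centroidal y-axis using Ī + A·d² with d = x − 4.28603:
  vertical leg: d = -3.48603 cm → contributes +148.389 cm⁴
  horizontal leg (remainder): d = 2.51397 cm → contributes +255.147 cm⁴
Total I = 403.536 cm⁴.

Iy ≈ 403.5 cm⁴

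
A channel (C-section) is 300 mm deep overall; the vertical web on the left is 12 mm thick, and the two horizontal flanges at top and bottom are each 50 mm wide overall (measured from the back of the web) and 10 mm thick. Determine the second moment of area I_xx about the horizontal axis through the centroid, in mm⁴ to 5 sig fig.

I_xx ≈ 4.2985 × 10⁷ mm⁴

Break the section into simple shapes (no overlaps), measuring from the bottom-left corner of the bounding box.
Web: 12 × 300, A = 3 600 mm², y = 150 mm, Ī = 27 000 000 mm⁴.
Top flange (beyond web): 38 × 10, A = 380 mm², y = 295 mm, Ī = 3166.667 mm⁴.
Bottom flange (beyond web): 38 × 10, A = 380 mm², y = 5 mm, Ī = 3166.667 mm⁴.
By symmetry the centroid is at mid-height, ȳ = 150 mm.
Transfer each piece to the horizontal axis through the centroid using Ī + A·d² with d = y − 150:
  web: d = 0 mm → contributes +27 000 000 mm⁴
  top flange (beyond web): d = 145 mm → contributes +7 992 667 mm⁴
  bottom flange (beyond web): d = -145 mm → contributes +7 992 667 mm⁴
Total I = 42 985 333 mm⁴.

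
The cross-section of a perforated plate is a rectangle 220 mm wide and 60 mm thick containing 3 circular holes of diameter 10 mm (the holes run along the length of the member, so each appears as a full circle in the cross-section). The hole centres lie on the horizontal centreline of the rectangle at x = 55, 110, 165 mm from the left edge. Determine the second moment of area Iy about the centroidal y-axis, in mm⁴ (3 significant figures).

Iy ≈ 5.28 × 10⁷ mm⁴

Treat the section as a set of non-overlapping primitives; coordinates are from the bounding-box lower-left.
Plate: 220 × 60, A = 13 200 mm², x = 110 mm, Ī = 53 240 000 mm⁴.
Hole 1 (subtracted): ⌀10, A = 78.54 mm², x = 55 mm, Ī = 490.87 mm⁴.
Hole 2 (subtracted): ⌀10, A = 78.54 mm², x = 110 mm, Ī = 490.87 mm⁴.
Hole 3 (subtracted): ⌀10, A = 78.54 mm², x = 165 mm, Ī = 490.87 mm⁴.
By symmetry the centroid is at mid-width, x̄ = 110 mm.
Transfer each piece to the centroidal y-axis using Ī + A·d² with d = x − 110:
  plate: d = 0 mm → contributes +53 240 000 mm⁴
  hole 1: d = -55 mm → contributes −238 074 mm⁴
  hole 2: d = 0 mm → contributes −490.87 mm⁴
  hole 3: d = 55 mm → contributes −238 074 mm⁴
Total I = 52 763 361 mm⁴.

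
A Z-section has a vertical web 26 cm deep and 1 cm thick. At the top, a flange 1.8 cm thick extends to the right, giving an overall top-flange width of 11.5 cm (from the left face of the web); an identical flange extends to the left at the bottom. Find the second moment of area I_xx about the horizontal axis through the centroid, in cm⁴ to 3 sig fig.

Split into non-overlapping primitives; take the origin at the lower-left of the bounding box.
Web: 1 × 26, A = 26 cm², y = 13 cm, Ī = 1464.7 cm⁴.
Top flange (beyond web): 10.5 × 1.8, A = 18.9 cm², y = 25.1 cm, Ī = 5.103 cm⁴.
Bottom flange (beyond web): 10.5 × 1.8, A = 18.9 cm², y = 0.9 cm, Ī = 5.103 cm⁴.
Centroid: ȳ = ΣA·y / ΣA = 13 cm.
Transfer each piece to the horizontal axis through the centroid using Ī + A·d² with d = y − 13:
  web: d = 0 cm → contributes +1464.7 cm⁴
  top flange (beyond web): d = 12.1 cm → contributes +2772.3 cm⁴
  bottom flange (beyond web): d = -12.1 cm → contributes +2772.3 cm⁴
Total I = 7009.2 cm⁴.

I_xx ≈ 7010 cm⁴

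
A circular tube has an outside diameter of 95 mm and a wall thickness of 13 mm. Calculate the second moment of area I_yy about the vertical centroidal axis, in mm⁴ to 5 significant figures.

I_yy ≈ 2.8855 × 10⁶ mm⁴

Break the section into simple shapes (no overlaps), measuring from the bottom-left corner of the bounding box.
Outer circle: ⌀95, A = 7088.218 mm², x = 47.5 mm, Ī = 3 998 198 mm⁴.
Bore (subtracted): ⌀69, A = 3739.281 mm², x = 47.5 mm, Ī = 1 112 670 mm⁴.
By symmetry the centroid is at mid-width, x̄ = 47.5 mm.
All pieces are centred on the vertical centroidal axis, so I = ΣĪ (holes subtracted) = 2 885 529 mm⁴.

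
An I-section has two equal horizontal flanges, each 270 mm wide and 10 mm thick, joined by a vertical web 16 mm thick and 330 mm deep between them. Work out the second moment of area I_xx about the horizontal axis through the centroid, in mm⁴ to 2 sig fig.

Break the section into simple shapes (no overlaps), measuring from the bottom-left corner of the bounding box.
Bottom flange: 270 × 10, A = 2 700 mm², y = 5 mm, Ī = 22 500 mm⁴.
Web: 16 × 330, A = 5 280 mm², y = 175 mm, Ī = 47 916 000 mm⁴.
Top flange: 270 × 10, A = 2 700 mm², y = 345 mm, Ī = 22 500 mm⁴.
By symmetry the centroid is at mid-height, ȳ = 175 mm.
Transfer each piece to the horizontal axis through the centroid using Ī + A·d² with d = y − 175:
  bottom flange: d = -170 mm → contributes +78 052 500 mm⁴
  web: d = 0 mm → contributes +47 916 000 mm⁴
  top flange: d = 170 mm → contributes +78 052 500 mm⁴
Total I = 204 021 000 mm⁴.

I_xx ≈ 2.0 × 10⁸ mm⁴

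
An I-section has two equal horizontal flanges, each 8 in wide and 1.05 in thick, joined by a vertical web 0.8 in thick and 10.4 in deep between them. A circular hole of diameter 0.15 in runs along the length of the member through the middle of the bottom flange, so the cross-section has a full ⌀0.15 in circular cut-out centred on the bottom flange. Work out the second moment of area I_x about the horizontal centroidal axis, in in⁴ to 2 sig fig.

I_x ≈ 630 in⁴

Treat the section as a set of non-overlapping primitives; coordinates are from the bounding-box lower-left.
Bottom flange: 8 × 1.05, A = 8.4 in², y = 0.525 in, Ī = 0.7718 in⁴.
Web: 0.8 × 10.4, A = 8.32 in², y = 6.25 in, Ī = 74.99 in⁴.
Top flange: 8 × 1.05, A = 8.4 in², y = 11.98 in, Ī = 0.7718 in⁴.
Hole (subtracted): ⌀0.15, A = 0.01767 in², y = 0.525 in, Ī = 0.00002485 in⁴.
Centroid: ȳ = ΣA·y / ΣA = 6.254 in.
Transfer each piece to the horizontal centroidal axis using Ī + A·d² with d = y − 6.254:
  bottom flange: d = -5.729 in → contributes +276.5 in⁴
  web: d = -0.00403 in → contributes +74.99 in⁴
  top flange: d = 5.721 in → contributes +275.7 in⁴
  hole: d = -5.729 in → contributes −0.58 in⁴
Total I = 626.6 in⁴.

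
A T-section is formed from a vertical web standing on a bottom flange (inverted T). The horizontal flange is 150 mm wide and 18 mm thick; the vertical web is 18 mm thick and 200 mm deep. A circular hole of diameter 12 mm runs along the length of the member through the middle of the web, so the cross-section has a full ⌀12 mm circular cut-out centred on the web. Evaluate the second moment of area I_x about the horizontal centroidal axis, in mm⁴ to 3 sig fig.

I_x ≈ 3.02 × 10⁷ mm⁴

Split into non-overlapping primitives; take the origin at the lower-left of the bounding box.
Flange: 150 × 18, A = 2 700 mm², y = 9 mm, Ī = 72 900 mm⁴.
Web: 18 × 200, A = 3 600 mm², y = 118 mm, Ī = 12 000 000 mm⁴.
Hole (subtracted): ⌀12, A = 113.1 mm², y = 118 mm, Ī = 1017.9 mm⁴.
Centroid: ȳ = ΣA·y / ΣA = 70.432 mm.
Transfer each piece to the horizontal centroidal axis using Ī + A·d² with d = y − 70.432:
  flange: d = -61.432 mm → contributes +10 262 329 mm⁴
  web: d = 47.568 mm → contributes +20 145 851 mm⁴
  hole: d = 47.568 mm → contributes −256 927 mm⁴
Total I = 30 151 252 mm⁴.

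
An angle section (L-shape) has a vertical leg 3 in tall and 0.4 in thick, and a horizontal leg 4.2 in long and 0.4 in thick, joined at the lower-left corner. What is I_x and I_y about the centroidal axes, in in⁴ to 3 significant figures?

Break the section into simple shapes (no overlaps), measuring from the bottom-left corner of the bounding box.
Vertical leg: 0.4 × 3, A = 1.2 in², y = 1.5 in, Ī = 0.9 in⁴.
Horizontal leg (remainder): 3.8 × 0.4, A = 1.52 in², y = 0.2 in, Ī = 0.020267 in⁴.
Centroid: ȳ = ΣA·y / ΣA = 0.77353 in.
Transfer each piece to the centroidal x-axis using Ī + A·d² with d = y − 0.77353:
  vertical leg: d = 0.72647 in → contributes +1.5333 in⁴
  horizontal leg (remainder): d = -0.57353 in → contributes +0.52025 in⁴
Total I = 2.0536 in⁴.
For the y-axis: x̄ = 1.3735 in.
Repeating about the centroidal y-axis gives I_y = 4.8024 in⁴.

I_x ≈ 2.05 in⁴, I_y ≈ 4.80 in⁴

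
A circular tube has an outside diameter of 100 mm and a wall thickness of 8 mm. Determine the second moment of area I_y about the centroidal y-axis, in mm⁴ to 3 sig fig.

I_y ≈ 2.46 × 10⁶ mm⁴

Decompose the section into non-overlapping parts with the origin at the bottom-left of its bounding rectangle.
Outer circle: ⌀100, A = 7 854 mm², x = 50 mm, Ī = 4 908 739 mm⁴.
Bore (subtracted): ⌀84, A = 5541.8 mm², x = 50 mm, Ī = 2 443 920 mm⁴.
By symmetry the centroid is at mid-width, x̄ = 50 mm.
All pieces are centred on the centroidal y-axis, so I = ΣĪ (holes subtracted) = 2 464 818 mm⁴.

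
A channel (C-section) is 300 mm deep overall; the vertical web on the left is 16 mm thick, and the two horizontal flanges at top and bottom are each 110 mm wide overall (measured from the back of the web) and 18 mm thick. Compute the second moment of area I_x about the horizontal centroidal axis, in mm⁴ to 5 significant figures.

I_x ≈ 1.0337 × 10⁸ mm⁴

Split into non-overlapping primitives; take the origin at the lower-left of the bounding box.
Web: 16 × 300, A = 4 800 mm², y = 150 mm, Ī = 36 000 000 mm⁴.
Top flange (beyond web): 94 × 18, A = 1 692 mm², y = 291 mm, Ī = 45 684 mm⁴.
Bottom flange (beyond web): 94 × 18, A = 1 692 mm², y = 9 mm, Ī = 45 684 mm⁴.
By symmetry the centroid is at mid-height, ȳ = 150 mm.
Transfer each piece to the horizontal centroidal axis using Ī + A·d² with d = y − 150:
  web: d = 0 mm → contributes +36 000 000 mm⁴
  top flange (beyond web): d = 141 mm → contributes +33 684 336 mm⁴
  bottom flange (beyond web): d = -141 mm → contributes +33 684 336 mm⁴
Total I = 103 368 672 mm⁴.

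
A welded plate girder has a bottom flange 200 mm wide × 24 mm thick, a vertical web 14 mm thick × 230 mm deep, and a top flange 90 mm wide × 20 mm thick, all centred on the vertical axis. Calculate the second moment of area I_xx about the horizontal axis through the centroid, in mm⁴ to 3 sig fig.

Break the section into simple shapes (no overlaps), measuring from the bottom-left corner of the bounding box.
Bottom plate: 200 × 24, A = 4 800 mm², y = 12 mm, Ī = 230 400 mm⁴.
Web plate: 14 × 230, A = 3 220 mm², y = 139 mm, Ī = 14 194 833 mm⁴.
Top plate: 90 × 20, A = 1 800 mm², y = 264 mm, Ī = 60 000 mm⁴.
Centroid: ȳ = ΣA·y / ΣA = 99.835 mm.
Transfer each piece to the horizontal axis through the centroid using Ī + A·d² with d = y − 99.835:
  bottom plate: d = -87.835 mm → contributes +37 262 364 mm⁴
  web plate: d = 39.165 mm → contributes +19 133 975 mm⁴
  top plate: d = 164.16 mm → contributes +48 570 247 mm⁴
Total I = 104 966 586 mm⁴.

I_xx ≈ 1.05 × 10⁸ mm⁴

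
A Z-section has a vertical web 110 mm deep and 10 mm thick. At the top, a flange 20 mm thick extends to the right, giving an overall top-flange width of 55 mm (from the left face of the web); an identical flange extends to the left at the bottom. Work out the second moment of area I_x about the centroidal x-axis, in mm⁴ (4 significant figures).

I_x ≈ 4.814 × 10⁶ mm⁴

Split into non-overlapping primitives; take the origin at the lower-left of the bounding box.
Web: 10 × 110, A = 1 100 mm², y = 55 mm, Ī = 1 109 167 mm⁴.
Top flange (beyond web): 45 × 20, A = 900 mm², y = 100 mm, Ī = 30 000 mm⁴.
Bottom flange (beyond web): 45 × 20, A = 900 mm², y = 10 mm, Ī = 30 000 mm⁴.
Centroid: ȳ = ΣA·y / ΣA = 55 mm.
Transfer each piece to the centroidal x-axis using Ī + A·d² with d = y − 55:
  web: d = 0 mm → contributes +1 109 167 mm⁴
  top flange (beyond web): d = 45 mm → contributes +1 852 500 mm⁴
  bottom flange (beyond web): d = -45 mm → contributes +1 852 500 mm⁴
Total I = 4 814 167 mm⁴.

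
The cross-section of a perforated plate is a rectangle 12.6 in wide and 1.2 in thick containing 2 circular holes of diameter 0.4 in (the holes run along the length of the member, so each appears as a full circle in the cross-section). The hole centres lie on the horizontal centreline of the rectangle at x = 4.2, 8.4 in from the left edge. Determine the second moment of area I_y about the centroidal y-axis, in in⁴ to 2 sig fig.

I_y ≈ 200 in⁴

Treat the section as a set of non-overlapping primitives; coordinates are from the bounding-box lower-left.
Plate: 12.6 × 1.2, A = 15.12 in², x = 6.3 in, Ī = 200 in⁴.
Hole 1 (subtracted): ⌀0.4, A = 0.1257 in², x = 4.2 in, Ī = 0.001257 in⁴.
Hole 2 (subtracted): ⌀0.4, A = 0.1257 in², x = 8.4 in, Ī = 0.001257 in⁴.
By symmetry the centroid is at mid-width, x̄ = 6.3 in.
Transfer each piece to the centroidal y-axis using Ī + A·d² with d = x − 6.3:
  plate: d = 0 in → contributes +200 in⁴
  hole 1: d = -2.1 in → contributes −0.5554 in⁴
  hole 2: d = 2.1 in → contributes −0.5554 in⁴
Total I = 198.9 in⁴.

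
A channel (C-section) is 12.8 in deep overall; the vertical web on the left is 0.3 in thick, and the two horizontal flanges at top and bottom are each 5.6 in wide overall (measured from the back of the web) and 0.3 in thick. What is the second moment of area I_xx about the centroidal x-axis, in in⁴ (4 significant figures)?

I_xx ≈ 176.7 in⁴

Split into non-overlapping primitives; take the origin at the lower-left of the bounding box.
Web: 0.3 × 12.8, A = 3.84 in², y = 6.4 in, Ī = 52.4288 in⁴.
Top flange (beyond web): 5.3 × 0.3, A = 1.59 in², y = 12.65 in, Ī = 0.011925 in⁴.
Bottom flange (beyond web): 5.3 × 0.3, A = 1.59 in², y = 0.15 in, Ī = 0.011925 in⁴.
By symmetry the centroid is at mid-height, ȳ = 6.4 in.
Transfer each piece to the centroidal x-axis using Ī + A·d² with d = y − 6.4:
  web: d = 0 in → contributes +52.4288 in⁴
  top flange (beyond web): d = 6.25 in → contributes +62.1213 in⁴
  bottom flange (beyond web): d = -6.25 in → contributes +62.1213 in⁴
Total I = 176.671 in⁴.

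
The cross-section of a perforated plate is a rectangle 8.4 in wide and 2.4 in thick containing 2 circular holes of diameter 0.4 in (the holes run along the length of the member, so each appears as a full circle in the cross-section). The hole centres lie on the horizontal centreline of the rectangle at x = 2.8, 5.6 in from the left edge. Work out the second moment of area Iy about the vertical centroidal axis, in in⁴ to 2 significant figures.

Iy ≈ 120 in⁴

Treat the section as a set of non-overlapping primitives; coordinates are from the bounding-box lower-left.
Plate: 8.4 × 2.4, A = 20.16 in², x = 4.2 in, Ī = 118.5 in⁴.
Hole 1 (subtracted): ⌀0.4, A = 0.1257 in², x = 2.8 in, Ī = 0.001257 in⁴.
Hole 2 (subtracted): ⌀0.4, A = 0.1257 in², x = 5.6 in, Ī = 0.001257 in⁴.
By symmetry the centroid is at mid-width, x̄ = 4.2 in.
Transfer each piece to the vertical centroidal axis using Ī + A·d² with d = x − 4.2:
  plate: d = 0 in → contributes +118.5 in⁴
  hole 1: d = -1.4 in → contributes −0.2476 in⁴
  hole 2: d = 1.4 in → contributes −0.2476 in⁴
Total I = 118 in⁴.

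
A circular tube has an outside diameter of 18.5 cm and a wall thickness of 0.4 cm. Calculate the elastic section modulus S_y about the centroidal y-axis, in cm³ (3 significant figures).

Decompose the section into non-overlapping parts with the origin at the bottom-left of its bounding rectangle.
Outer circle: ⌀18.5, A = 268.8 cm², x = 9.25 cm, Ī = 5749.9 cm⁴.
Bore (subtracted): ⌀17.7, A = 246.06 cm², x = 9.25 cm, Ī = 4 818 cm⁴.
By symmetry the centroid is at mid-width, x̄ = 9.25 cm.
All pieces are centred on the centroidal y-axis, so I = ΣĪ (holes subtracted) = 931.9 cm⁴.
Extreme fibre distance c = 9.25 cm; S = I/c = 100.75 cm³.

S_y ≈ 101 cm³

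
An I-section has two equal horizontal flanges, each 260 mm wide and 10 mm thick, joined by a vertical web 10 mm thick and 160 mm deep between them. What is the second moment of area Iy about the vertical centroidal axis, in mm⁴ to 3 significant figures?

Iy ≈ 2.93 × 10⁷ mm⁴

Break the section into simple shapes (no overlaps), measuring from the bottom-left corner of the bounding box.
Bottom flange: 260 × 10, A = 2 600 mm², x = 130 mm, Ī = 14 646 667 mm⁴.
Web: 10 × 160, A = 1 600 mm², x = 130 mm, Ī = 13 333 mm⁴.
Top flange: 260 × 10, A = 2 600 mm², x = 130 mm, Ī = 14 646 667 mm⁴.
By symmetry the centroid is at mid-width, x̄ = 130 mm.
All pieces are centred on the vertical centroidal axis, so I = ΣĪ = 29 306 667 mm⁴.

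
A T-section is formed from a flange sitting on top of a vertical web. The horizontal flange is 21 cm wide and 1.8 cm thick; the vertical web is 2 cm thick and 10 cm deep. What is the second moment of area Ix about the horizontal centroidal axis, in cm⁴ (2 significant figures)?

Ix ≈ 630 cm⁴

Break the section into simple shapes (no overlaps), measuring from the bottom-left corner of the bounding box.
Flange: 21 × 1.8, A = 37.8 cm², y = 10.9 cm, Ī = 10.21 cm⁴.
Web: 2 × 10, A = 20 cm², y = 5 cm, Ī = 166.7 cm⁴.
Centroid: ȳ = ΣA·y / ΣA = 8.858 cm.
Transfer each piece to the horizontal centroidal axis using Ī + A·d² with d = y − 8.858:
  flange: d = 2.042 cm → contributes +167.7 cm⁴
  web: d = -3.858 cm → contributes +464.4 cm⁴
Total I = 632.2 cm⁴.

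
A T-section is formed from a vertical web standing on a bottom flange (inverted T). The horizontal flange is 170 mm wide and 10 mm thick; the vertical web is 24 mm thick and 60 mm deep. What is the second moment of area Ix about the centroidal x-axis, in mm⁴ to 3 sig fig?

Break the section into simple shapes (no overlaps), measuring from the bottom-left corner of the bounding box.
Flange: 170 × 10, A = 1 700 mm², y = 5 mm, Ī = 14 167 mm⁴.
Web: 24 × 60, A = 1 440 mm², y = 40 mm, Ī = 432 000 mm⁴.
Centroid: ȳ = ΣA·y / ΣA = 21.051 mm.
Transfer each piece to the centroidal x-axis using Ī + A·d² with d = y − 21.051:
  flange: d = -16.051 mm → contributes +452 143 mm⁴
  web: d = 18.949 mm → contributes +949 055 mm⁴
Total I = 1 401 199 mm⁴.

Ix ≈ 1.40 × 10⁶ mm⁴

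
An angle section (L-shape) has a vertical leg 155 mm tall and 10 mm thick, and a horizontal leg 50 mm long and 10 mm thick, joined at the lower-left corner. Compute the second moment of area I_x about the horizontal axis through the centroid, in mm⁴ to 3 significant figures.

Break the section into simple shapes (no overlaps), measuring from the bottom-left corner of the bounding box.
Vertical leg: 10 × 155, A = 1 550 mm², y = 77.5 mm, Ī = 3 103 229 mm⁴.
Horizontal leg (remainder): 40 × 10, A = 400 mm², y = 5 mm, Ī = 3333.3 mm⁴.
Centroid: ȳ = ΣA·y / ΣA = 62.628 mm.
Transfer each piece to the horizontal axis through the centroid using Ī + A·d² with d = y − 62.628:
  vertical leg: d = 14.872 mm → contributes +3 446 043 mm⁴
  horizontal leg (remainder): d = -57.628 mm → contributes +1 331 737 mm⁴
Total I = 4 777 780 mm⁴.

I_x ≈ 4.78 × 10⁶ mm⁴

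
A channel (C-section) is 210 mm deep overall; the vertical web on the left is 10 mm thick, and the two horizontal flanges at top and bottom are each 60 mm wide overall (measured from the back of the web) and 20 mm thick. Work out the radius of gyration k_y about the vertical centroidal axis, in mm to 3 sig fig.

Decompose the section into non-overlapping parts with the origin at the bottom-left of its bounding rectangle.
Web: 10 × 210, A = 2 100 mm², x = 5 mm, Ī = 17 500 mm⁴.
Top flange (beyond web): 50 × 20, A = 1 000 mm², x = 35 mm, Ī = 208 333 mm⁴.
Bottom flange (beyond web): 50 × 20, A = 1 000 mm², x = 35 mm, Ī = 208 333 mm⁴.
Centroid: x̄ = ΣA·x / ΣA = 19.634 mm.
Transfer each piece to the vertical centroidal axis using Ī + A·d² with d = x − 19.634:
  web: d = -14.634 mm → contributes +467 232 mm⁴
  top flange (beyond web): d = 15.366 mm → contributes +444 443 mm⁴
  bottom flange (beyond web): d = 15.366 mm → contributes +444 443 mm⁴
Total I = 1 356 118 mm⁴.
Radius of gyration: k = √(I/A) = √(1 356 118 / 4 100) = 18.187 mm.

k_y ≈ 18.2 mm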